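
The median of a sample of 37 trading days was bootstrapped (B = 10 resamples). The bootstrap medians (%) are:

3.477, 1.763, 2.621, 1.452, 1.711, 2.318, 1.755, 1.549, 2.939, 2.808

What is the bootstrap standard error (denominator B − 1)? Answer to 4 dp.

SE* = 0.6939

Bootstrap SE is the standard deviation of the 10 replicate medians.
Mean of replicates: (3.477 + 1.763 + 2.621 + 1.452 + 1.711 + 2.318 + 1.755 + 1.549 + 2.939 + 2.808) / 10 = 22.39300 / 10 = 2.23930
Sum of squared deviations: (+1.23770)² + (−0.47630)² + (+0.38170)² + (−0.78730)² + (−0.52830)² + (+0.07870)² + (−0.48430)² + (−0.69030)² + (+0.69970)² + (+0.56870)² = 4.33365
Variance = 4.33365 / 9 = 0.48152
SE* = √0.48152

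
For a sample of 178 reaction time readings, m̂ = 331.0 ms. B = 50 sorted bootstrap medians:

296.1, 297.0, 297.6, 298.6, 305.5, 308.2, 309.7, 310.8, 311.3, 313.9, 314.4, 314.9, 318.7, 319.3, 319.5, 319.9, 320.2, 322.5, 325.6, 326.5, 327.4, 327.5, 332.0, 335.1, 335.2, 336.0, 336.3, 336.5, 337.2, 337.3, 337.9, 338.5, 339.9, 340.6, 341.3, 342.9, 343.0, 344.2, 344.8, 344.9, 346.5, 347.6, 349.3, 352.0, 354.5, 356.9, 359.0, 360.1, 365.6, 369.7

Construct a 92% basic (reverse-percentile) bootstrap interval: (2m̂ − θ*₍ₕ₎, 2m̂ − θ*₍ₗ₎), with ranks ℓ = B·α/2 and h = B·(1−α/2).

(301.9, 365.0)

Percentile endpoints at ranks 2 and 48: θ*₍2₎ = 297.0, θ*₍48₎ = 360.1.
Basic interval reflects these around m̂:
  lower = 2 × 331.0 − 360.1 = 301.9
  upper = 2 × 331.0 − 297.0 = 365.0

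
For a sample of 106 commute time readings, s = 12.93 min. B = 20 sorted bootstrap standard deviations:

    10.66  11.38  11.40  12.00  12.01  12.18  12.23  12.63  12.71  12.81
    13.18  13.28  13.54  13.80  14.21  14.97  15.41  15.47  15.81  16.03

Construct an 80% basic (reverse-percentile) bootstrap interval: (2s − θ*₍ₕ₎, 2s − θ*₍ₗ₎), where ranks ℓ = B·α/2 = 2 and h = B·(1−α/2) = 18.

(10.39, 14.48)

Percentile endpoints at ranks 2 and 18: θ*₍2₎ = 11.38, θ*₍18₎ = 15.47.
Basic interval reflects these around s:
  lower = 2 × 12.93 − 15.47 = 10.39
  upper = 2 × 12.93 − 11.38 = 14.48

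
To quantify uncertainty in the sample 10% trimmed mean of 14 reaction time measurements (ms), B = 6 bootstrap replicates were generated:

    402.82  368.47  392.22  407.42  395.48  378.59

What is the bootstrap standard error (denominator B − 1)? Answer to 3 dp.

SE* = 14.781

Bootstrap SE is the standard deviation of the 6 replicate 10% trimmed means.
Mean of replicates: (402.82 + 368.47 + 392.22 + 407.42 + 395.48 + 378.59) / 6 = 2345.0000 / 6 = 390.8333
Sum of squared deviations: (+11.9867)² + (−22.3633)² + (+1.3867)² + (+16.5867)² + (+4.6467)² + (−12.2433)² = 1092.3299
Variance = 1092.3299 / 5 = 218.4660
SE* = √218.4660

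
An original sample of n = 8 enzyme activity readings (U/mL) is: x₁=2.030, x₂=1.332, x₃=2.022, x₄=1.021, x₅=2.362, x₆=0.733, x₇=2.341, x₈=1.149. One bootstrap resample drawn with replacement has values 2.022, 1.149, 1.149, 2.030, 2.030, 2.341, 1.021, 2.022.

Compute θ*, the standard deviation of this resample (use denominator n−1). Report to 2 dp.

Mean = 1.7205; sum of squared deviations = 1.9009
s² = 1.9009 / 7 = 0.2716
s = √0.2716 = 0.52

θ* = 0.52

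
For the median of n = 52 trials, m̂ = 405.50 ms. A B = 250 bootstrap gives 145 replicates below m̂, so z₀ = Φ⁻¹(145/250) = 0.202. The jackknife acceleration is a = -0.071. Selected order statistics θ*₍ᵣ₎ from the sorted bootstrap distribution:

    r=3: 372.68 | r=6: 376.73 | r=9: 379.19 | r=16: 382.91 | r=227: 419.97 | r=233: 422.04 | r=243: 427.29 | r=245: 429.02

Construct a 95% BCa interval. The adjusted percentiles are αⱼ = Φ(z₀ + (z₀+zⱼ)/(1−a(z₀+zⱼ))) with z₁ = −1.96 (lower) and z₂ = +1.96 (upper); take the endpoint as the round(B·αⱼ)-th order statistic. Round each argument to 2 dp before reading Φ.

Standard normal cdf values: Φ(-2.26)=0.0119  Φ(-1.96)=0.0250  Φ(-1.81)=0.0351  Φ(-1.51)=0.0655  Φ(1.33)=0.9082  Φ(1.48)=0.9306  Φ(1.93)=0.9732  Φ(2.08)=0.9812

Lower: z₀ + z₁ = 0.202 + (-1.960) = -1.758; 1 − a(z₀+z₁) = 1 − (-0.071)(-1.758) = 0.8752; argument = 0.202 + (-1.758)/0.8752 = -1.8067 → -1.81.
α₁ = Φ(-1.81) = 0.0351; rank = round(250 × 0.0351) = 9; θ*₍9₎ = 379.19.
Upper: z₀ + z₂ = 2.162; 1 − a(z₀+z₂) = 1.1535; argument = 2.0763 → 2.08; α₂ = 0.9812; rank = 245; θ*₍245₎ = 429.02.

(379.19, 429.02)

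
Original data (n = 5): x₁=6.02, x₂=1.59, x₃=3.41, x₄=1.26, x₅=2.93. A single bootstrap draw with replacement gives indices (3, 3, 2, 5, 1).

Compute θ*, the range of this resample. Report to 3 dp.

θ* = 4.430

Resample values: 3.41, 3.41, 1.59, 2.93, 6.02.
Range = 6.02 − 1.59 = 4.430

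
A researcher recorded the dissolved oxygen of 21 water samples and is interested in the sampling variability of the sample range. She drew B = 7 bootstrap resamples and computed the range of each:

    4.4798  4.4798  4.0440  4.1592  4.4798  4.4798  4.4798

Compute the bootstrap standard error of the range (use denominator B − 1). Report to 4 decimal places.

Bootstrap SE is the standard deviation of the 7 replicate ranges.
Mean of replicates: (4.4798 + 4.4798 + 4.0440 + 4.1592 + 4.4798 + 4.4798 + 4.4798) / 7 = 30.60220 / 7 = 4.37174
Sum of squared deviations: (+0.10806)² + (+0.10806)² + (−0.32774)² + (−0.21254)² + (+0.10806)² + (+0.10806)² + (+0.10806)² = 0.21097
Variance = 0.21097 / 6 = 0.03516
SE* = √0.03516

SE* = 0.1875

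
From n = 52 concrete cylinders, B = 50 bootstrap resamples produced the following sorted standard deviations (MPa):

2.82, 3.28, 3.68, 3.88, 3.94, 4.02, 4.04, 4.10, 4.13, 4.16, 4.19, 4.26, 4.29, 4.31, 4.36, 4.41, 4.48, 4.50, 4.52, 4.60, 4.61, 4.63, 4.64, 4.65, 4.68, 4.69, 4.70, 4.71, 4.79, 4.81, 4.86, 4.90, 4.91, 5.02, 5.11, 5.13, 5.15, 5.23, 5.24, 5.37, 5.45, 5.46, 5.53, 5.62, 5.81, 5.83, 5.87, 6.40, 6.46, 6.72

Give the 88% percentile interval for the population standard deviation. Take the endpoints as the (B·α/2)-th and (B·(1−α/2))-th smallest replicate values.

(3.68, 5.87)

α = 0.12; lower rank = 50 × 0.060 = 3; upper rank = 50 × 0.940 = 47.
The 3rd smallest replicate is 3.68; the 47th is 5.87.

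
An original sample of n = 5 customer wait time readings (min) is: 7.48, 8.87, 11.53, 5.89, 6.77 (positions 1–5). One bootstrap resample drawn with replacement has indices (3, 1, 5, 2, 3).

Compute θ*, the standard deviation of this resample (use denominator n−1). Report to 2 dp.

Resample values: 11.53, 7.48, 6.77, 8.87, 11.53.
Mean = 9.2360; sum of squared deviations = 19.8235
s² = 19.8235 / 4 = 4.9559
s = √4.9559 = 2.23

θ* = 2.23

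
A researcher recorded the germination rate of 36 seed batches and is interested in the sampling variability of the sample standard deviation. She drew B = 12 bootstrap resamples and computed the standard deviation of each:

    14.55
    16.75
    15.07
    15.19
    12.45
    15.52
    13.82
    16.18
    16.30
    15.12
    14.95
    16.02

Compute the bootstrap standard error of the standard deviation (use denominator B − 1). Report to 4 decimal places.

Bootstrap SE is the standard deviation of the 12 replicate standard deviations.
Mean of replicates: (14.55 + 16.75 + 15.07 + 15.19 + 12.45 + 15.52 + 13.82 + 16.18 + 16.30 + 15.12 + 14.95 + 16.02) / 12 = 181.92000 / 12 = 15.16000
Sum of squared deviations: (−0.61000)² + (+1.59000)² + (−0.09000)² + (+0.03000)² + (−2.71000)² + (+0.36000)² + (−1.34000)² + (+1.02000)² + (+1.14000)² + (−0.04000)² + (−0.21000)² + (+0.86000)² = 15.30380
Variance = 15.30380 / 11 = 1.39125
SE* = √1.39125

SE* = 1.1795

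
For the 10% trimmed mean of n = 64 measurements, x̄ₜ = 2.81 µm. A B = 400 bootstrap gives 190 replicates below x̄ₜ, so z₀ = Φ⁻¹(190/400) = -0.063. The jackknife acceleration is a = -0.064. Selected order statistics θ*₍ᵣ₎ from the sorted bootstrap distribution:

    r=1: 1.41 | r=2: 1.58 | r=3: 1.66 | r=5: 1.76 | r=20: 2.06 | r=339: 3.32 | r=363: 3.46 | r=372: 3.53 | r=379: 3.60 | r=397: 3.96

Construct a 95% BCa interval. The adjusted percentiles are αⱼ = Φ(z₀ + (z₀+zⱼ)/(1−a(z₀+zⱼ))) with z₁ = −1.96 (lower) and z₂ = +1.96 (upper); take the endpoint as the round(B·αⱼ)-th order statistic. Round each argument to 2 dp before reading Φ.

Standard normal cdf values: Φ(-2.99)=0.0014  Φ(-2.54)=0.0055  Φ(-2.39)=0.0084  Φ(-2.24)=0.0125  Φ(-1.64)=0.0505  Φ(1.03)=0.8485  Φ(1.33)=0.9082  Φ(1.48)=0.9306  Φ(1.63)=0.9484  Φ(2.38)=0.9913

(1.66, 3.60)

Lower: z₀ + z₁ = -0.063 + (-1.960) = -2.023; 1 − a(z₀+z₁) = 1 − (-0.064)(-2.023) = 0.8705; argument = -0.063 + (-2.023)/0.8705 = -2.3869 → -2.39.
α₁ = Φ(-2.39) = 0.0084; rank = round(400 × 0.0084) = 3; θ*₍3₎ = 1.66.
Upper: z₀ + z₂ = 1.897; 1 − a(z₀+z₂) = 1.1214; argument = 1.6286 → 1.63; α₂ = 0.9484; rank = 379; θ*₍379₎ = 3.60.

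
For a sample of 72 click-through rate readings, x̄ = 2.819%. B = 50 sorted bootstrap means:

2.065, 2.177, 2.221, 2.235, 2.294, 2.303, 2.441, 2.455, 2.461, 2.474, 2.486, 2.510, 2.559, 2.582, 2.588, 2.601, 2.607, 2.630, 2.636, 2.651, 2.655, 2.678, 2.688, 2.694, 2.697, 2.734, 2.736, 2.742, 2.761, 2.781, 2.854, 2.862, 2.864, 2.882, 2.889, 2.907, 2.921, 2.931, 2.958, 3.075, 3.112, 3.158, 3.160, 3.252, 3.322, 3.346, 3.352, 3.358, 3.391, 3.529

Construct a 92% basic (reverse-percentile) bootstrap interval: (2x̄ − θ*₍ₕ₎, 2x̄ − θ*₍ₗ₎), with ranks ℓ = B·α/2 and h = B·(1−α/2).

(2.280, 3.461)

Percentile endpoints at ranks 2 and 48: θ*₍2₎ = 2.177, θ*₍48₎ = 3.358.
Basic interval reflects these around x̄:
  lower = 2 × 2.819 − 3.358 = 2.280
  upper = 2 × 2.819 − 2.177 = 3.461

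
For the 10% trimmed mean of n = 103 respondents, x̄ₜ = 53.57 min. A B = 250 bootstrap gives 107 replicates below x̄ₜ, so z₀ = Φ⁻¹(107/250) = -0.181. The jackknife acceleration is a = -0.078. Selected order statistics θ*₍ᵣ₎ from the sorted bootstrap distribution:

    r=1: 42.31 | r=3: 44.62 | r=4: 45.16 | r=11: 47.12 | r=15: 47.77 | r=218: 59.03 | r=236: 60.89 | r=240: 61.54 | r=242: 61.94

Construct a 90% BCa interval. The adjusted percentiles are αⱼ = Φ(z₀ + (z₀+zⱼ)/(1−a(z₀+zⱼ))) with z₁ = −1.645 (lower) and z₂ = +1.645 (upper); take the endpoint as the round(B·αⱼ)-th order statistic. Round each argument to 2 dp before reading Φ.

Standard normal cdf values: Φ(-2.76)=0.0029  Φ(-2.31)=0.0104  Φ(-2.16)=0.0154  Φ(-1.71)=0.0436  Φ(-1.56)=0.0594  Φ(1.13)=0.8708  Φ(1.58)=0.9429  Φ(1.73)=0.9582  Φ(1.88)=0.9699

Lower: z₀ + z₁ = -0.181 + (-1.645) = -1.826; 1 − a(z₀+z₁) = 1 − (-0.078)(-1.826) = 0.8576; argument = -0.181 + (-1.826)/0.8576 = -2.3103 → -2.31.
α₁ = Φ(-2.31) = 0.0104; rank = round(250 × 0.0104) = 3; θ*₍3₎ = 44.62.
Upper: z₀ + z₂ = 1.464; 1 − a(z₀+z₂) = 1.1142; argument = 1.1330 → 1.13; α₂ = 0.8708; rank = 218; θ*₍218₎ = 59.03.

(44.62, 59.03)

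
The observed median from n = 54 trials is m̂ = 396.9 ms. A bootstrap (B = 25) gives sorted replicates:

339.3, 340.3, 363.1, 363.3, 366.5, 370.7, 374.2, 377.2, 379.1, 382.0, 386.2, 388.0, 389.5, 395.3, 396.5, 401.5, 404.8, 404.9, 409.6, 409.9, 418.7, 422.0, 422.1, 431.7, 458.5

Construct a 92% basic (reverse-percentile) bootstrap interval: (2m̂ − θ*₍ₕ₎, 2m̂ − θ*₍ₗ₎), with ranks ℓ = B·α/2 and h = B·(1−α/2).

(362.1, 454.5)

Percentile endpoints at ranks 1 and 24: θ*₍1₎ = 339.3, θ*₍24₎ = 431.7.
Basic interval reflects these around m̂:
  lower = 2 × 396.9 − 431.7 = 362.1
  upper = 2 × 396.9 − 339.3 = 454.5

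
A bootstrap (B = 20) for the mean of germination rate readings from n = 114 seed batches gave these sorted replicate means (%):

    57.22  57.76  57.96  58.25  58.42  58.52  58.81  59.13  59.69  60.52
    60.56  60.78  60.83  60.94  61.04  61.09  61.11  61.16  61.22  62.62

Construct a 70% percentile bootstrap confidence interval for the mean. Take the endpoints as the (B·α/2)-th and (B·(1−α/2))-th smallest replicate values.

α = 0.30; lower rank = 20 × 0.150 = 3; upper rank = 20 × 0.850 = 17.
The 3rd smallest replicate is 57.96; the 17th is 61.11.

(57.96, 61.11)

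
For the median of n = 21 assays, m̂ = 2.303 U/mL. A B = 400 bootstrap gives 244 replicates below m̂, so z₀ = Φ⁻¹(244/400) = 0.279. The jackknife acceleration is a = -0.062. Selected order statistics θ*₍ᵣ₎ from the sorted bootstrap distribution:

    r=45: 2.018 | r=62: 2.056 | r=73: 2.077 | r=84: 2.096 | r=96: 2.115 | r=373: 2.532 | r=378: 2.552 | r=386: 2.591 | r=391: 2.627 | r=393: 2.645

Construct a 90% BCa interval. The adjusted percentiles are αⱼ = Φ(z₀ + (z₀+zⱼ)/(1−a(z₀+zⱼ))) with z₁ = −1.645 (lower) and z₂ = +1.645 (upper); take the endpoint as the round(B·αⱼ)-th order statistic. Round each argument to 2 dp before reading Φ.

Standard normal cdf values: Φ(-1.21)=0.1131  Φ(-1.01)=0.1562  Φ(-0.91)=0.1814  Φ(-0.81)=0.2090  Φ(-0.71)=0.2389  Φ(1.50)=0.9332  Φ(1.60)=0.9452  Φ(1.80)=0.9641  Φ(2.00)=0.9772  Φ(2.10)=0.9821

(2.018, 2.627)

Lower: z₀ + z₁ = 0.279 + (-1.645) = -1.366; 1 − a(z₀+z₁) = 1 − (-0.062)(-1.366) = 0.9153; argument = 0.279 + (-1.366)/0.9153 = -1.2134 → -1.21.
α₁ = Φ(-1.21) = 0.1131; rank = round(400 × 0.1131) = 45; θ*₍45₎ = 2.018.
Upper: z₀ + z₂ = 1.924; 1 − a(z₀+z₂) = 1.1193; argument = 1.9979 → 2.00; α₂ = 0.9772; rank = 391; θ*₍391₎ = 2.627.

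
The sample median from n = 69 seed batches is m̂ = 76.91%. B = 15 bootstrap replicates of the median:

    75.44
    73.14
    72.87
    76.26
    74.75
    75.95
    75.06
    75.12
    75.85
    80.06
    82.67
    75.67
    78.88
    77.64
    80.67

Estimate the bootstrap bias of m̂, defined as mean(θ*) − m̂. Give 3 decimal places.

mean(θ*) = (75.44 + 73.14 + 72.87 + 76.26 + 74.75 + 75.95 + 75.06 + 75.12 + 75.85 + 80.06 + 82.67 + 75.67 + 78.88 + 77.64 + 80.67) / 15 = 76.6687
bias = 76.6687 − 76.91

bias = −0.241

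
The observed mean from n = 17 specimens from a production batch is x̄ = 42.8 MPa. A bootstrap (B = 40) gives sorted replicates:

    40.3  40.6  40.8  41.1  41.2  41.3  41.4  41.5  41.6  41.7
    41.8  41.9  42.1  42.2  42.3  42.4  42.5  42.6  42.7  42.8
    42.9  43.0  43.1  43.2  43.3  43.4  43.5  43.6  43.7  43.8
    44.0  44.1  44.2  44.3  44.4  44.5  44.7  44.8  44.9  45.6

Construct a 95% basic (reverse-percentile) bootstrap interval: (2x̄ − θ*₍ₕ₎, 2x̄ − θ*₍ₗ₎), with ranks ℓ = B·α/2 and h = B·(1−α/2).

(40.7, 45.3)

Percentile endpoints at ranks 1 and 39: θ*₍1₎ = 40.3, θ*₍39₎ = 44.9.
Basic interval reflects these around x̄:
  lower = 2 × 42.8 − 44.9 = 40.7
  upper = 2 × 42.8 − 40.3 = 45.3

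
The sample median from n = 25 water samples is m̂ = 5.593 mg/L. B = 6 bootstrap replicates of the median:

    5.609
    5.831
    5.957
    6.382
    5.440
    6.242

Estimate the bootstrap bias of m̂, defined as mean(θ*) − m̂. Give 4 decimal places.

mean(θ*) = (5.609 + 5.831 + 5.957 + 6.382 + 5.440 + 6.242) / 6 = 5.91017
bias = 5.91017 − 5.593

bias = +0.3172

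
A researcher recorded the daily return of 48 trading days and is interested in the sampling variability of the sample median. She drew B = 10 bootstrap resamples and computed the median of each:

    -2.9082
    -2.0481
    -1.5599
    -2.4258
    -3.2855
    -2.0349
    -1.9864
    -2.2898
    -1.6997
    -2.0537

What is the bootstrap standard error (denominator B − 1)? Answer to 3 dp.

Bootstrap SE is the standard deviation of the 10 replicate medians.
Mean of replicates: ((-2.9082) + (-2.0481) + (-1.5599) + (-2.4258) + (-3.2855) + (-2.0349) + (-1.9864) + (-2.2898) + (-1.6997) + (-2.0537)) / 10 = -22.29200 / 10 = -2.22920
Sum of squared deviations: (−0.67900)² + (+0.18110)² + (+0.66930)² + (−0.19660)² + (−1.05630)² + (+0.19430)² + (+0.24280)² + (−0.06060)² + (+0.52950)² + (+0.17550)² = 2.50777
Variance = 2.50777 / 9 = 0.27864
SE* = √0.27864

SE* = 0.528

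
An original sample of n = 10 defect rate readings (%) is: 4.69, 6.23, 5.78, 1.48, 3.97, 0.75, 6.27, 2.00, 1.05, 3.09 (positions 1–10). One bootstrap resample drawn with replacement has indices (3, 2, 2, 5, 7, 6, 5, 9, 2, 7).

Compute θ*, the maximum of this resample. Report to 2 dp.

θ* = 6.27

Resample values: 5.78, 6.23, 6.23, 3.97, 6.27, 0.75, 3.97, 1.05, 6.23, 6.27.
Maximum = 6.27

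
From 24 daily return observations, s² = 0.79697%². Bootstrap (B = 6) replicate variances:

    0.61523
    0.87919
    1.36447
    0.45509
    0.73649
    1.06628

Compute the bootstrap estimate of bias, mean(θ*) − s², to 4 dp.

bias = +0.0558

mean(θ*) = (0.61523 + 0.87919 + 1.36447 + 0.45509 + 0.73649 + 1.06628) / 6 = 0.85279
bias = 0.85279 − 0.79697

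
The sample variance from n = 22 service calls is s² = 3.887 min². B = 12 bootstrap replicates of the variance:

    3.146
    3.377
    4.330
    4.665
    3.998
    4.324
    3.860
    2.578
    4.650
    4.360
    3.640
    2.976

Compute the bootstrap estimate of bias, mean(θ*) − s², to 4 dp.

mean(θ*) = (3.146 + 3.377 + 4.330 + 4.665 + 3.998 + 4.324 + 3.860 + 2.578 + 4.650 + 4.360 + 3.640 + 2.976) / 12 = 3.82533
bias = 3.82533 − 3.887

bias = −0.0617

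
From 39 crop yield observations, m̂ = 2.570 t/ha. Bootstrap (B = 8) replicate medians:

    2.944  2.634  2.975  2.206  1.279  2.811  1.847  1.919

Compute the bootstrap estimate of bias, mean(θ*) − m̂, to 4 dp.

bias = −0.2431

mean(θ*) = (2.944 + 2.634 + 2.975 + 2.206 + 1.279 + 2.811 + 1.847 + 1.919) / 8 = 2.32687
bias = 2.32687 − 2.570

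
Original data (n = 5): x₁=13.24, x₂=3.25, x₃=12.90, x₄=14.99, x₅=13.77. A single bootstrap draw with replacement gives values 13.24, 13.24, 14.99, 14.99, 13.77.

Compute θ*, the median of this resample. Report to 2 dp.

Sorted: 13.24, 13.24, 13.77, 14.99, 14.99
Median = middle value = 13.77

θ* = 13.77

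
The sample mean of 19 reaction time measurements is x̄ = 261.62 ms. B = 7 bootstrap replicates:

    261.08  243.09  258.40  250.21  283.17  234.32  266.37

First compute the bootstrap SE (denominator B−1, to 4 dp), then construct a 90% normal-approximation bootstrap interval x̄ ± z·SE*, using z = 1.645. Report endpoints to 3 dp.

Mean of replicates = 256.6629; sum of squared deviations = 1544.4511; SE* = √(1544.4511/6) = 16.0440
Margin = 1.645 × 16.0440 = 26.3924
Interval: 261.62 ± 26.3924

(235.228, 288.012)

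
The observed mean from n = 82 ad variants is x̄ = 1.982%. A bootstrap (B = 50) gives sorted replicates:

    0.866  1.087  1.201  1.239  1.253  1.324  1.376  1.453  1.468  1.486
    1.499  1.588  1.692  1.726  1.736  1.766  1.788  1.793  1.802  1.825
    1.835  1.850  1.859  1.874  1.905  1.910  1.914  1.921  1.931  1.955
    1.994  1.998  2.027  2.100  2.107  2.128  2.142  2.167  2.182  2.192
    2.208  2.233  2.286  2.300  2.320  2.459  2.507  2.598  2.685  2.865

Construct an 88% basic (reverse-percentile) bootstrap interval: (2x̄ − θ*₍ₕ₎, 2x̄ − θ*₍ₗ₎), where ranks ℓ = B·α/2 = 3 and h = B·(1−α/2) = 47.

(1.457, 2.763)

Percentile endpoints at ranks 3 and 47: θ*₍3₎ = 1.201, θ*₍47₎ = 2.507.
Basic interval reflects these around x̄:
  lower = 2 × 1.982 − 2.507 = 1.457
  upper = 2 × 1.982 − 1.201 = 2.763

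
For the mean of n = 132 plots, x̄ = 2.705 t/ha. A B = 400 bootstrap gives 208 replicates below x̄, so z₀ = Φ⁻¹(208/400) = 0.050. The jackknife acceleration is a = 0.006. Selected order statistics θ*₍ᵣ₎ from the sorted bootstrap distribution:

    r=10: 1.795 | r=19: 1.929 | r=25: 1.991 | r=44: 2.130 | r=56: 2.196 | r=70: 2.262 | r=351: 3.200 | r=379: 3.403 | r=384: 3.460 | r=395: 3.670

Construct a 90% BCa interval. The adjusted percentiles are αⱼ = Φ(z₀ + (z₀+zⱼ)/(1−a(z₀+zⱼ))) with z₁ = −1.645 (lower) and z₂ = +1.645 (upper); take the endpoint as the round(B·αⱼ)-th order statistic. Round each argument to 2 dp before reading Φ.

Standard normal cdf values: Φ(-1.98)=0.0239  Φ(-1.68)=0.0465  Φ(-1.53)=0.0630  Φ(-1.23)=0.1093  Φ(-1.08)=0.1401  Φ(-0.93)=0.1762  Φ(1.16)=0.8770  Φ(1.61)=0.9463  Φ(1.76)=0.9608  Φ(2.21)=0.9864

Lower: z₀ + z₁ = 0.050 + (-1.645) = -1.595; 1 − a(z₀+z₁) = 1 − (0.006)(-1.595) = 1.0096; argument = 0.050 + (-1.595)/1.0096 = -1.5299 → -1.53.
α₁ = Φ(-1.53) = 0.0630; rank = round(400 × 0.0630) = 25; θ*₍25₎ = 1.991.
Upper: z₀ + z₂ = 1.695; 1 − a(z₀+z₂) = 0.9898; argument = 1.7624 → 1.76; α₂ = 0.9608; rank = 384; θ*₍384₎ = 3.460.

(1.991, 3.460)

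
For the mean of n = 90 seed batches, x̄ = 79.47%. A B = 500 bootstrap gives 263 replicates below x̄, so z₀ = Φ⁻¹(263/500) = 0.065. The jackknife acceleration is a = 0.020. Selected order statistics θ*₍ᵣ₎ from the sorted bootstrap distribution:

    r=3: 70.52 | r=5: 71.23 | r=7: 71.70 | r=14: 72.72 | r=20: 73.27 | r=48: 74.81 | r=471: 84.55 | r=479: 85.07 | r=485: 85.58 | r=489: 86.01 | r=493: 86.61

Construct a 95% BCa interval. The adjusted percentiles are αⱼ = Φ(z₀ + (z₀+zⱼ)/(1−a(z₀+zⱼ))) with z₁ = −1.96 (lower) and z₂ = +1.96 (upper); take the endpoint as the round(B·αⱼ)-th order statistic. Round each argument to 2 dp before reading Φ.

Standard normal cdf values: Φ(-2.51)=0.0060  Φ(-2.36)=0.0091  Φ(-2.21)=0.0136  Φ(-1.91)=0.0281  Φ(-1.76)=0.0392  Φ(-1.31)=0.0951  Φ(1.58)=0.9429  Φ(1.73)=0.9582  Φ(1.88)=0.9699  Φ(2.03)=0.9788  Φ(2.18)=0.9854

(73.27, 86.61)

Lower: z₀ + z₁ = 0.065 + (-1.960) = -1.895; 1 − a(z₀+z₁) = 1 − (0.020)(-1.895) = 1.0379; argument = 0.065 + (-1.895)/1.0379 = -1.7608 → -1.76.
α₁ = Φ(-1.76) = 0.0392; rank = round(500 × 0.0392) = 20; θ*₍20₎ = 73.27.
Upper: z₀ + z₂ = 2.025; 1 − a(z₀+z₂) = 0.9595; argument = 2.1755 → 2.18; α₂ = 0.9854; rank = 493; θ*₍493₎ = 86.61.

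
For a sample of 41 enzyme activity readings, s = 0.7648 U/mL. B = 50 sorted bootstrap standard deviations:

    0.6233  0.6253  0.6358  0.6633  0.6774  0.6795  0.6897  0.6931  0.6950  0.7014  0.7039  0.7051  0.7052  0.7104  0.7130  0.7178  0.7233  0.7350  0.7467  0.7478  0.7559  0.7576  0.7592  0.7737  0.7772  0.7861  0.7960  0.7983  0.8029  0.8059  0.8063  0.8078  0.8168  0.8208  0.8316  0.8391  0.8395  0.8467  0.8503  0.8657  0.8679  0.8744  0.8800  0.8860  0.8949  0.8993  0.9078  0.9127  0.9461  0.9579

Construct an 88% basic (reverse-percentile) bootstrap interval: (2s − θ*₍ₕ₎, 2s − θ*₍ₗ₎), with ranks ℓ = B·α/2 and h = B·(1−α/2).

(0.6218, 0.8938)

Percentile endpoints at ranks 3 and 47: θ*₍3₎ = 0.6358, θ*₍47₎ = 0.9078.
Basic interval reflects these around s:
  lower = 2 × 0.7648 − 0.9078 = 0.6218
  upper = 2 × 0.7648 − 0.6358 = 0.8938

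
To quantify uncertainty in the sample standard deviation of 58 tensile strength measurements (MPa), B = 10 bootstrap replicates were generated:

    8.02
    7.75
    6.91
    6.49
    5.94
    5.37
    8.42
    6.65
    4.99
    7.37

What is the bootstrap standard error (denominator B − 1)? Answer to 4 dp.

SE* = 1.1319

Bootstrap SE is the standard deviation of the 10 replicate standard deviations.
Mean of replicates: (8.02 + 7.75 + 6.91 + 6.49 + 5.94 + 5.37 + 8.42 + 6.65 + 4.99 + 7.37) / 10 = 67.91000 / 10 = 6.79100
Sum of squared deviations: (+1.22900)² + (+0.95900)² + (+0.11900)² + (−0.30100)² + (−0.85100)² + (−1.42100)² + (+1.62900)² + (−0.14100)² + (−1.80100)² + (+0.57900)² = 11.53069
Variance = 11.53069 / 9 = 1.28119
SE* = √1.28119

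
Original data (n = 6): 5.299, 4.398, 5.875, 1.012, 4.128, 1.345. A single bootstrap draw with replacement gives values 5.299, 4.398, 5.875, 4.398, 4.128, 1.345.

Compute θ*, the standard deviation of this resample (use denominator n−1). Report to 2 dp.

Mean = 4.2405; sum of squared deviations = 12.2382
s² = 12.2382 / 5 = 2.4476
s = √2.4476 = 1.56

θ* = 1.56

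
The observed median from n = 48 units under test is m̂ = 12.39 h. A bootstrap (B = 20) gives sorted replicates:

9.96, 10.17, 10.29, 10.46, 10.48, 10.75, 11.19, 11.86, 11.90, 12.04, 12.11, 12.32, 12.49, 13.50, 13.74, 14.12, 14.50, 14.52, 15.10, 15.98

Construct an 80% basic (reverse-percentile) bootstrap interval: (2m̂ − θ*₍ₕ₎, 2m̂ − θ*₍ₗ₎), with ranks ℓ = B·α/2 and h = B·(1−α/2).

(10.26, 14.61)

Percentile endpoints at ranks 2 and 18: θ*₍2₎ = 10.17, θ*₍18₎ = 14.52.
Basic interval reflects these around m̂:
  lower = 2 × 12.39 − 14.52 = 10.26
  upper = 2 × 12.39 − 10.17 = 14.61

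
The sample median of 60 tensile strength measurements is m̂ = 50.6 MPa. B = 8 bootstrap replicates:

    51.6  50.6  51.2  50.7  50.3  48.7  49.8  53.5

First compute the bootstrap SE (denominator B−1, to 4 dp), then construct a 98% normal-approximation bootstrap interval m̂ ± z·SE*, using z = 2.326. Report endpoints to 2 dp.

(47.33, 53.87)

Mean of replicates = 50.8000; sum of squared deviations = 13.8000; SE* = √(13.8000/7) = 1.4041
Margin = 2.326 × 1.4041 = 3.266
Interval: 50.6 ± 3.266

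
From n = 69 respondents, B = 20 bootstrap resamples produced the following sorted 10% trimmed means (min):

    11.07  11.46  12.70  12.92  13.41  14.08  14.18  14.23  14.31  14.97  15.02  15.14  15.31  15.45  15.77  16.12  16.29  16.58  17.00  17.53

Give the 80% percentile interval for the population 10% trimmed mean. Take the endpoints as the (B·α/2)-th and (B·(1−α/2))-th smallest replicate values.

(11.46, 16.58)

α = 0.20; lower rank = 20 × 0.100 = 2; upper rank = 20 × 0.900 = 18.
The 2nd smallest replicate is 11.46; the 18th is 16.58.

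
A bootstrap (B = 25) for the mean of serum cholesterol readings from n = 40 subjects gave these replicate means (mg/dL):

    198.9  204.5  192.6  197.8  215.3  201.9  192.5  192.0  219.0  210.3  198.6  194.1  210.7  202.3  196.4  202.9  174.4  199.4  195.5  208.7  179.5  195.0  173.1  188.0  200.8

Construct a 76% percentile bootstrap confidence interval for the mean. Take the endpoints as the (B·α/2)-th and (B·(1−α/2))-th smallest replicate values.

(179.5, 210.3)

Sorted replicates: 173.1, 174.4, 179.5, 188.0, 192.0, 192.5, 192.6, 194.1, 195.0, 195.5, 196.4, 197.8, 198.6, 198.9, 199.4, 200.8, 201.9, 202.3, 202.9, 204.5, 208.7, 210.3, 210.7, 215.3, 219.0
α = 0.24; lower rank = 25 × 0.120 = 3; upper rank = 25 × 0.880 = 22.
The 3rd smallest replicate is 179.5; the 22nd is 210.3.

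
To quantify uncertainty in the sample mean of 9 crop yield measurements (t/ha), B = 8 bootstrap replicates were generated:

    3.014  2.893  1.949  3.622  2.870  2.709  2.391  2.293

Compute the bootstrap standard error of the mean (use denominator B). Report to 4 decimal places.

Bootstrap SE is the standard deviation of the 8 replicate means.
Mean of replicates: (3.014 + 2.893 + 1.949 + 3.622 + 2.870 + 2.709 + 2.391 + 2.293) / 8 = 21.74100 / 8 = 2.71762
Sum of squared deviations: (+0.29637)² + (+0.17537)² + (−0.76862)² + (+0.90437)² + (+0.15238)² + (−0.00862)² + (−0.32662)² + (−0.42462)² = 1.83756
Variance = 1.83756 / 8 = 0.22969
SE* = √0.22969

SE* = 0.4793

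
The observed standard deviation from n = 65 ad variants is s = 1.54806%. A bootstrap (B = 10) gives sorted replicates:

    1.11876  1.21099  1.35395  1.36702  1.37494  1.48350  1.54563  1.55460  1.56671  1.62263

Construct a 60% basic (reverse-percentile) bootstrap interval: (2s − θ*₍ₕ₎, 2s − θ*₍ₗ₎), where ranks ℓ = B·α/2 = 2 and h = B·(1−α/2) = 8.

(1.54152, 1.88513)

Percentile endpoints at ranks 2 and 8: θ*₍2₎ = 1.21099, θ*₍8₎ = 1.55460.
Basic interval reflects these around s:
  lower = 2 × 1.54806 − 1.55460 = 1.54152
  upper = 2 × 1.54806 − 1.21099 = 1.88513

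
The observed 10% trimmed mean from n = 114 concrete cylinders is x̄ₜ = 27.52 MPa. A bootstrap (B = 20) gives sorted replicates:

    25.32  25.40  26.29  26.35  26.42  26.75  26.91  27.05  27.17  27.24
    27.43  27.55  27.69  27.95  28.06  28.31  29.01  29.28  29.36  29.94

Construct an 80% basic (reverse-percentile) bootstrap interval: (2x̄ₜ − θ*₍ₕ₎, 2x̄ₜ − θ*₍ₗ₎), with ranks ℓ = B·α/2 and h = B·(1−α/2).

Percentile endpoints at ranks 2 and 18: θ*₍2₎ = 25.40, θ*₍18₎ = 29.28.
Basic interval reflects these around x̄ₜ:
  lower = 2 × 27.52 − 29.28 = 25.76
  upper = 2 × 27.52 − 25.40 = 29.64

(25.76, 29.64)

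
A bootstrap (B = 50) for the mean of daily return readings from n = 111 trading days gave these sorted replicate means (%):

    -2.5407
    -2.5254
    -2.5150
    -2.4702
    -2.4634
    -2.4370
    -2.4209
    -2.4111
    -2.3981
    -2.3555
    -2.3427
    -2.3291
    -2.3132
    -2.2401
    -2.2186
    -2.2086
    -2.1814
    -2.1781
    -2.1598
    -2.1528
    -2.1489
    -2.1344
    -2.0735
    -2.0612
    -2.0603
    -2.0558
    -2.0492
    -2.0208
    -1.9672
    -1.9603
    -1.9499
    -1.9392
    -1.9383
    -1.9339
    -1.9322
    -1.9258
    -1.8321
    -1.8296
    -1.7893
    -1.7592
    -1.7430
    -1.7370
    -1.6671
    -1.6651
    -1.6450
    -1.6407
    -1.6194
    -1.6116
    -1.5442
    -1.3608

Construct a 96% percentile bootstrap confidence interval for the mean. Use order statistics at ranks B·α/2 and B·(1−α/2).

(-2.5407, -1.5442)

α = 0.04; lower rank = 50 × 0.020 = 1; upper rank = 50 × 0.980 = 49.
The 1st smallest replicate is -2.5407; the 49th is -1.5442.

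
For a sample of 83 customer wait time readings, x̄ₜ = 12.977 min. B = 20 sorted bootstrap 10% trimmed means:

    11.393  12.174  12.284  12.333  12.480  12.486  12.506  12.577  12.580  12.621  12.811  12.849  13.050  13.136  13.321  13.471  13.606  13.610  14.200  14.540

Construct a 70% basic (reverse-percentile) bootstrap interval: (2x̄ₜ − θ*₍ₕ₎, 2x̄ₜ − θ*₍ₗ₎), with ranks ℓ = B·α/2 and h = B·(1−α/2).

(12.348, 13.670)

Percentile endpoints at ranks 3 and 17: θ*₍3₎ = 12.284, θ*₍17₎ = 13.606.
Basic interval reflects these around x̄ₜ:
  lower = 2 × 12.977 − 13.606 = 12.348
  upper = 2 × 12.977 − 12.284 = 13.670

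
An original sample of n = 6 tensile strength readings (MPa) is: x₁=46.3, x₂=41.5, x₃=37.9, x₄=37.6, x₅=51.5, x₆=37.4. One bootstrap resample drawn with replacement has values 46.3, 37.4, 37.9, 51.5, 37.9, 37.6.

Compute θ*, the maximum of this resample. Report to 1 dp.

θ* = 51.5

Maximum = 51.5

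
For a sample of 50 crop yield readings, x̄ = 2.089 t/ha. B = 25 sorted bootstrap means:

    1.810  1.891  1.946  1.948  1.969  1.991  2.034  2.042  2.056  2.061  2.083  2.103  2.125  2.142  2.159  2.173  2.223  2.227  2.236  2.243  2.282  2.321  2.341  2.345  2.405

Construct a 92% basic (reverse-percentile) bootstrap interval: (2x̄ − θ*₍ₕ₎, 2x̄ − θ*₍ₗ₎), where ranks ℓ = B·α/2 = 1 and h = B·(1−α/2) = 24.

Percentile endpoints at ranks 1 and 24: θ*₍1₎ = 1.810, θ*₍24₎ = 2.345.
Basic interval reflects these around x̄:
  lower = 2 × 2.089 − 2.345 = 1.833
  upper = 2 × 2.089 − 1.810 = 2.368

(1.833, 2.368)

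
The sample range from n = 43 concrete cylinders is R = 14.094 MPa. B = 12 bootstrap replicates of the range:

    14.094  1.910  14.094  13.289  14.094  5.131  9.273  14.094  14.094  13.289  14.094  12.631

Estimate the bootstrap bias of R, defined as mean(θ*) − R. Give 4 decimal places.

mean(θ*) = (14.094 + 1.910 + 14.094 + 13.289 + 14.094 + 5.131 + 9.273 + 14.094 + 14.094 + 13.289 + 14.094 + 12.631) / 12 = 11.67392
bias = 11.67392 − 14.094

bias = −2.4201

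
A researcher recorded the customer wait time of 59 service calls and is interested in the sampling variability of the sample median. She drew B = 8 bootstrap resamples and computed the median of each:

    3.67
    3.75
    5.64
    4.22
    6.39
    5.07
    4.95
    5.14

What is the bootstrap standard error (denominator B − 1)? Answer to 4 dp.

SE* = 0.9364

Bootstrap SE is the standard deviation of the 8 replicate medians.
Mean of replicates: (3.67 + 3.75 + 5.64 + 4.22 + 6.39 + 5.07 + 4.95 + 5.14) / 8 = 38.83000 / 8 = 4.85375
Sum of squared deviations: (−1.18375)² + (−1.10375)² + (+0.78625)² + (−0.63375)² + (+1.53625)² + (+0.21625)² + (+0.09625)² + (+0.28625)² = 6.13739
Variance = 6.13739 / 7 = 0.87677
SE* = √0.87677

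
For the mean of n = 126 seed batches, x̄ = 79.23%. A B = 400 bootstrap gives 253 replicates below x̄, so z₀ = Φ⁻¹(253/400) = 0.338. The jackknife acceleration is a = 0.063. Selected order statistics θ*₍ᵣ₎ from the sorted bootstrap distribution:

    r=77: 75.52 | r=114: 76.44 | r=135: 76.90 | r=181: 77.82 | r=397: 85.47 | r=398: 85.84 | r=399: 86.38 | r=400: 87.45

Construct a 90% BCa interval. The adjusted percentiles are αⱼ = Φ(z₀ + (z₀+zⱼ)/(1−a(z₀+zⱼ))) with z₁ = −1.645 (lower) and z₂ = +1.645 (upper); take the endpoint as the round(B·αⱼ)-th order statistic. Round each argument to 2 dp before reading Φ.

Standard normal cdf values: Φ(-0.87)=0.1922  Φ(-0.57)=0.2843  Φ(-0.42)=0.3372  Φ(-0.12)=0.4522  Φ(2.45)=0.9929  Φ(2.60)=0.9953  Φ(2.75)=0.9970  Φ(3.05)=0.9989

(75.52, 85.84)

Lower: z₀ + z₁ = 0.338 + (-1.645) = -1.307; 1 − a(z₀+z₁) = 1 − (0.063)(-1.307) = 1.0823; argument = 0.338 + (-1.307)/1.0823 = -0.8696 → -0.87.
α₁ = Φ(-0.87) = 0.1922; rank = round(400 × 0.1922) = 77; θ*₍77₎ = 75.52.
Upper: z₀ + z₂ = 1.983; 1 − a(z₀+z₂) = 0.8751; argument = 2.6041 → 2.60; α₂ = 0.9953; rank = 398; θ*₍398₎ = 85.84.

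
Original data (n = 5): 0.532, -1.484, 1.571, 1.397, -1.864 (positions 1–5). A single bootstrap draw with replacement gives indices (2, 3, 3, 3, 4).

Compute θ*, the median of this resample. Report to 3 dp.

Resample values: -1.484, 1.571, 1.571, 1.571, 1.397.
Sorted: -1.484, 1.397, 1.571, 1.571, 1.571
Median = middle value = 1.571

θ* = 1.571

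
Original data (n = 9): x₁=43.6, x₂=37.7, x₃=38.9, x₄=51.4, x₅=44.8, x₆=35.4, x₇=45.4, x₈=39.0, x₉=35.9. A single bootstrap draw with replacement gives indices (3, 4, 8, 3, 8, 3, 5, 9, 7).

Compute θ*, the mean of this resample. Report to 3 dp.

θ* = 41.356

Resample values: 38.9, 51.4, 39.0, 38.9, 39.0, 38.9, 44.8, 35.9, 45.4.
Mean = (38.9 + 51.4 + 39.0 + 38.9 + 39.0 + 38.9 + 44.8 + 35.9 + 45.4) / 9 = 372.20 / 9 = 41.356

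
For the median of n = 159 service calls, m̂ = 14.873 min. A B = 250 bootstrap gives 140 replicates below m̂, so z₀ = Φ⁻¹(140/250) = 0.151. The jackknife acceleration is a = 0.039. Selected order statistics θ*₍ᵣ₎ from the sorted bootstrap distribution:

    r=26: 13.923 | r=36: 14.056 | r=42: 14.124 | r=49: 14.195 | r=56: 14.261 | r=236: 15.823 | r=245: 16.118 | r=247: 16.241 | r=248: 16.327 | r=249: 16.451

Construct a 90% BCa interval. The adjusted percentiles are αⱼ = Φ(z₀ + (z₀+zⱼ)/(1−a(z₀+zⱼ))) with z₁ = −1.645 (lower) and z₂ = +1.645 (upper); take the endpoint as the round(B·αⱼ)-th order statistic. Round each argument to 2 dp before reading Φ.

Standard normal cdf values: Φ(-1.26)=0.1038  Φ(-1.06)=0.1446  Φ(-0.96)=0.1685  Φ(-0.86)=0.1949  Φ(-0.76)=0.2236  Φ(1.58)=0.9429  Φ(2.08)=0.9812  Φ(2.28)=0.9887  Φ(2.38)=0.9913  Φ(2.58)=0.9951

(13.923, 16.118)

Lower: z₀ + z₁ = 0.151 + (-1.645) = -1.494; 1 − a(z₀+z₁) = 1 − (0.039)(-1.494) = 1.0583; argument = 0.151 + (-1.494)/1.0583 = -1.2607 → -1.26.
α₁ = Φ(-1.26) = 0.1038; rank = round(250 × 0.1038) = 26; θ*₍26₎ = 13.923.
Upper: z₀ + z₂ = 1.796; 1 − a(z₀+z₂) = 0.9300; argument = 2.0823 → 2.08; α₂ = 0.9812; rank = 245; θ*₍245₎ = 16.118.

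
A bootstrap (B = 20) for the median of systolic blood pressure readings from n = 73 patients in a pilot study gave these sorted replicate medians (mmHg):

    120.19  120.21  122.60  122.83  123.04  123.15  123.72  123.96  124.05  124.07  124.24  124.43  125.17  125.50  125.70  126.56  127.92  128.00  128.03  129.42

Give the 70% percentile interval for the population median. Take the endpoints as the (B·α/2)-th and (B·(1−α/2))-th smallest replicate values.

α = 0.30; lower rank = 20 × 0.150 = 3; upper rank = 20 × 0.850 = 17.
The 3rd smallest replicate is 122.60; the 17th is 127.92.

(122.60, 127.92)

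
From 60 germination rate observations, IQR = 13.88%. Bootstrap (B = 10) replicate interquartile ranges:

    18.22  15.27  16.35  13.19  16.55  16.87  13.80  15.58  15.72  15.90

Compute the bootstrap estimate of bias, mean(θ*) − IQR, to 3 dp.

bias = +1.865

mean(θ*) = (18.22 + 15.27 + 16.35 + 13.19 + 16.55 + 16.87 + 13.80 + 15.58 + 15.72 + 15.90) / 10 = 15.7450
bias = 15.7450 − 13.88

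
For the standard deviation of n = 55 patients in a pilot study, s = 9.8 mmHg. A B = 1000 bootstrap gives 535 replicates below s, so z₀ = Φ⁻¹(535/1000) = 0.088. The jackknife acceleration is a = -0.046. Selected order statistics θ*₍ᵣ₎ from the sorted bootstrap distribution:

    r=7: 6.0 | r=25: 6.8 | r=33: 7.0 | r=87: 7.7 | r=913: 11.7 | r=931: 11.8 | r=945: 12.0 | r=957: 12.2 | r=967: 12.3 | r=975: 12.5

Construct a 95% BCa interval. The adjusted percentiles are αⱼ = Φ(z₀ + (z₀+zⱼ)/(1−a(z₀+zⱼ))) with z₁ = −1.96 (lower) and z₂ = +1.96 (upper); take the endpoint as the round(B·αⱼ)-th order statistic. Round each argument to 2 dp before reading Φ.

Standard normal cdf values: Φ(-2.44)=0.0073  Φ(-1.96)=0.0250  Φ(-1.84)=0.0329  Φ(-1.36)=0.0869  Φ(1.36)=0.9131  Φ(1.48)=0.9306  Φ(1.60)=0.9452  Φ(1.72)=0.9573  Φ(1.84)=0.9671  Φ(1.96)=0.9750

Lower: z₀ + z₁ = 0.088 + (-1.960) = -1.872; 1 − a(z₀+z₁) = 1 − (-0.046)(-1.872) = 0.9139; argument = 0.088 + (-1.872)/0.9139 = -1.9604 → -1.96.
α₁ = Φ(-1.96) = 0.0250; rank = round(1000 × 0.0250) = 25; θ*₍25₎ = 6.8.
Upper: z₀ + z₂ = 2.048; 1 − a(z₀+z₂) = 1.0942; argument = 1.9597 → 1.96; α₂ = 0.9750; rank = 975; θ*₍975₎ = 12.5.

(6.8, 12.5)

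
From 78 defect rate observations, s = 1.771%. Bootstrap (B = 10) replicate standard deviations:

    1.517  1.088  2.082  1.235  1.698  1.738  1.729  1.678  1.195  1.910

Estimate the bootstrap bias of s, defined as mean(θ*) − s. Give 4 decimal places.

bias = −0.1840

mean(θ*) = (1.517 + 1.088 + 2.082 + 1.235 + 1.698 + 1.738 + 1.729 + 1.678 + 1.195 + 1.910) / 10 = 1.58700
bias = 1.58700 − 1.771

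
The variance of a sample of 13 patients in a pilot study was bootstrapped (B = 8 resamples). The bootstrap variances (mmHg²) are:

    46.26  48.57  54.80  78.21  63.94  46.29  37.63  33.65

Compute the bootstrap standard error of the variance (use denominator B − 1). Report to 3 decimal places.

SE* = 14.404

Bootstrap SE is the standard deviation of the 8 replicate variances.
Mean of replicates: (46.26 + 48.57 + 54.80 + 78.21 + 63.94 + 46.29 + 37.63 + 33.65) / 8 = 409.3500 / 8 = 51.1687
Sum of squared deviations: (−4.9087)² + (−2.5987)² + (+3.6313)² + (+27.0412)² + (+12.7713)² + (−4.8787)² + (−13.5387)² + (−17.5187)² = 1452.3759
Variance = 1452.3759 / 7 = 207.4823
SE* = √207.4823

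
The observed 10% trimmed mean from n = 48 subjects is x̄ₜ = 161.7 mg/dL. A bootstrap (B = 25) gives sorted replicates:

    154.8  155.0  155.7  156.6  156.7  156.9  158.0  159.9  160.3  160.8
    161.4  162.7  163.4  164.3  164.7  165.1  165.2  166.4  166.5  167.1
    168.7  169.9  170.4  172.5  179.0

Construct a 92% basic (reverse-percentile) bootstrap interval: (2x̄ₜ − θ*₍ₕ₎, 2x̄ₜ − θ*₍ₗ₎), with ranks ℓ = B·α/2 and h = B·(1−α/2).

Percentile endpoints at ranks 1 and 24: θ*₍1₎ = 154.8, θ*₍24₎ = 172.5.
Basic interval reflects these around x̄ₜ:
  lower = 2 × 161.7 − 172.5 = 150.9
  upper = 2 × 161.7 − 154.8 = 168.6

(150.9, 168.6)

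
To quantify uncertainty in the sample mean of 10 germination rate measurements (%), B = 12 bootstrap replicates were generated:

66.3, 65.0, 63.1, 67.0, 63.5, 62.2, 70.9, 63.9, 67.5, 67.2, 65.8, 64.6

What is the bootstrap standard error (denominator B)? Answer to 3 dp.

Bootstrap SE is the standard deviation of the 12 replicate means.
Mean of replicates: (66.3 + 65.0 + 63.1 + 67.0 + 63.5 + 62.2 + 70.9 + 63.9 + 67.5 + 67.2 + 65.8 + 64.6) / 12 = 787.0000 / 12 = 65.5833
Sum of squared deviations: (+0.7167)² + (−0.5833)² + (−2.4833)² + (+1.4167)² + (−2.0833)² + (−3.3833)² + (+5.3167)² + (−1.6833)² + (+1.9167)² + (+1.6167)² + (+0.2167)² + (−0.9833)² = 63.2167
Variance = 63.2167 / 12 = 5.2681
SE* = √5.2681

SE* = 2.295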